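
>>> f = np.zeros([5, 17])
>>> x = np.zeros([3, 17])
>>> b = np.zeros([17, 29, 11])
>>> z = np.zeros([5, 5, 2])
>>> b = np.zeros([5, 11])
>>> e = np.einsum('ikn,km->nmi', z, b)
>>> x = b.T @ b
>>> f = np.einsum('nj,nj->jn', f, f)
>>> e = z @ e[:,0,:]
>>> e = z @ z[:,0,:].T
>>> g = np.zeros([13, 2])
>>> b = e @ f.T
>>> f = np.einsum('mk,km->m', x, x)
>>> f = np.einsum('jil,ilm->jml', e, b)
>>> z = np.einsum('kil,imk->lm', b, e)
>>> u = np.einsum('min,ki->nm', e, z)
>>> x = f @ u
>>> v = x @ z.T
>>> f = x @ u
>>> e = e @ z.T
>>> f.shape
(5, 17, 5)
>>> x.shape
(5, 17, 5)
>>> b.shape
(5, 5, 17)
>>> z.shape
(17, 5)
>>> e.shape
(5, 5, 17)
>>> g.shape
(13, 2)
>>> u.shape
(5, 5)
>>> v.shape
(5, 17, 17)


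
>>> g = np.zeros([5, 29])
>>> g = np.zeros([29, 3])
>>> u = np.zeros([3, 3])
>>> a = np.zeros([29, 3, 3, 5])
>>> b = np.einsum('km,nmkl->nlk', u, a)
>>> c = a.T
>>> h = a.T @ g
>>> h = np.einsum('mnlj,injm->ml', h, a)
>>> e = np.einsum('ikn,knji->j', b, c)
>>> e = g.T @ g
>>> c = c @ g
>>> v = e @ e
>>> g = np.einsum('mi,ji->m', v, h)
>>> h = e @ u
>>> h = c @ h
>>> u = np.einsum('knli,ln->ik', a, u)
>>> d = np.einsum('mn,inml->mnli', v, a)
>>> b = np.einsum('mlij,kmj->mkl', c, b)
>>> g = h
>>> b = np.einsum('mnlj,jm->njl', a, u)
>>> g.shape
(5, 3, 3, 3)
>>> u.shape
(5, 29)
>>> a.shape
(29, 3, 3, 5)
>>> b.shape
(3, 5, 3)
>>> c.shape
(5, 3, 3, 3)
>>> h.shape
(5, 3, 3, 3)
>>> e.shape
(3, 3)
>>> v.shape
(3, 3)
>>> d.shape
(3, 3, 5, 29)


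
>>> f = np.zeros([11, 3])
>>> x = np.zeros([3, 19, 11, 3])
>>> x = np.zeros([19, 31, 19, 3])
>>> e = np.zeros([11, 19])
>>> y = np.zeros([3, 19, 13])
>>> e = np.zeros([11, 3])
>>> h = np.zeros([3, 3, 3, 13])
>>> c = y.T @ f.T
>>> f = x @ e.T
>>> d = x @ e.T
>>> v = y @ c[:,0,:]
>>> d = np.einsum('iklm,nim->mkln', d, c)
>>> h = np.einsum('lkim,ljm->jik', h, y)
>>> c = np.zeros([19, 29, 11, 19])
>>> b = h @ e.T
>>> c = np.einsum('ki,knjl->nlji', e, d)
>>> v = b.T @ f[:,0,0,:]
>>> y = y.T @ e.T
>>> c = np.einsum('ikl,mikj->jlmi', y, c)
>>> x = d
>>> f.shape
(19, 31, 19, 11)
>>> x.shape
(11, 31, 19, 13)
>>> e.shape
(11, 3)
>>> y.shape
(13, 19, 11)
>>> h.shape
(19, 3, 3)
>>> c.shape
(3, 11, 31, 13)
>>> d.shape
(11, 31, 19, 13)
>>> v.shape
(11, 3, 11)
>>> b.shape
(19, 3, 11)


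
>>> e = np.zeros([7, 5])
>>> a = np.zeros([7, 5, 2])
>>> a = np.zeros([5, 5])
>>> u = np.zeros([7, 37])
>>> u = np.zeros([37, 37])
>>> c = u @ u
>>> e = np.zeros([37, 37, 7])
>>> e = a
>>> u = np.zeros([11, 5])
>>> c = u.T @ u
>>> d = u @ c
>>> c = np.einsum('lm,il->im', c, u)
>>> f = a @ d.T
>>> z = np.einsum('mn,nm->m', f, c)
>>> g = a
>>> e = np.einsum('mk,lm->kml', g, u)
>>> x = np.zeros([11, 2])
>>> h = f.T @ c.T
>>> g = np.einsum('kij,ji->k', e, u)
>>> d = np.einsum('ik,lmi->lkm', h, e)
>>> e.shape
(5, 5, 11)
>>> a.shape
(5, 5)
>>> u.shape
(11, 5)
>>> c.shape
(11, 5)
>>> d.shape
(5, 11, 5)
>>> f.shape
(5, 11)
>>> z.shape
(5,)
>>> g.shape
(5,)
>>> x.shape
(11, 2)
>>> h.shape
(11, 11)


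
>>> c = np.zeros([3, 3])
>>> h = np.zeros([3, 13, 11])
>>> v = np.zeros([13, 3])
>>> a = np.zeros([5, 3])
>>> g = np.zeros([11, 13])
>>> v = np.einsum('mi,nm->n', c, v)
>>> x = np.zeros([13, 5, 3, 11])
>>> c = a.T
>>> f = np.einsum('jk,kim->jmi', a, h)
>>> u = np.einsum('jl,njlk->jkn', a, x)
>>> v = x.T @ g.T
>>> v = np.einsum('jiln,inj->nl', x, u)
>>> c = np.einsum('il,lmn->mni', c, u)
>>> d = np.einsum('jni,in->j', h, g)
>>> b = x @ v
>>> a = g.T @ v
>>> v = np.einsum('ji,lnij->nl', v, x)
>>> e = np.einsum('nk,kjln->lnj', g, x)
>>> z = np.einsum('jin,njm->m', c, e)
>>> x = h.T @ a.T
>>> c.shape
(11, 13, 3)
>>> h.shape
(3, 13, 11)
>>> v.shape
(5, 13)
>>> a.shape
(13, 3)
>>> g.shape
(11, 13)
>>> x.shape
(11, 13, 13)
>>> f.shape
(5, 11, 13)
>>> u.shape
(5, 11, 13)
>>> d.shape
(3,)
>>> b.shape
(13, 5, 3, 3)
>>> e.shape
(3, 11, 5)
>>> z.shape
(5,)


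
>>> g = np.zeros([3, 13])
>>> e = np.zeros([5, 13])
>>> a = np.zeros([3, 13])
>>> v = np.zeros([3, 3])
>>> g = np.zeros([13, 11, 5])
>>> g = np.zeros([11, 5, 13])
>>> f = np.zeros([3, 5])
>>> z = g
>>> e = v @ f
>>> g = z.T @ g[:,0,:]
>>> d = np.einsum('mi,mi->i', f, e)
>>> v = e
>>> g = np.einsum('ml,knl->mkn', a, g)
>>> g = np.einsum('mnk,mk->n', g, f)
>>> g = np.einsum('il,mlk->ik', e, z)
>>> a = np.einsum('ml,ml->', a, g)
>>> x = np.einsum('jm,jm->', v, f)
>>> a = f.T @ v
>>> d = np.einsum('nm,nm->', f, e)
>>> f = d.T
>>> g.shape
(3, 13)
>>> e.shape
(3, 5)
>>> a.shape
(5, 5)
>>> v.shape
(3, 5)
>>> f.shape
()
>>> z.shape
(11, 5, 13)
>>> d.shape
()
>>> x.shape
()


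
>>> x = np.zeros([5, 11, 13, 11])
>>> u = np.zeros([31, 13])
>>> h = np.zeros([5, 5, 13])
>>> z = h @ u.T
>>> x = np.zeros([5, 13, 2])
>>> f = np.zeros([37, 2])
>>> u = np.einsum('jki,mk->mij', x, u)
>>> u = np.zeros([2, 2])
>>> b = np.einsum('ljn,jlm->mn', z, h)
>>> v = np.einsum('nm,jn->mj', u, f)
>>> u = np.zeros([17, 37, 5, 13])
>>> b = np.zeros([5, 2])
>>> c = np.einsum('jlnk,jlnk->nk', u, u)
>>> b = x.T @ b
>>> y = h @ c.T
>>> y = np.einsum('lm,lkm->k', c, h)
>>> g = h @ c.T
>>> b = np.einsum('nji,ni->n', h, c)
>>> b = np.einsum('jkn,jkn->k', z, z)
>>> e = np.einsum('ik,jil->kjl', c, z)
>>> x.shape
(5, 13, 2)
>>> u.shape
(17, 37, 5, 13)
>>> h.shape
(5, 5, 13)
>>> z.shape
(5, 5, 31)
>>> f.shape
(37, 2)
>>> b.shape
(5,)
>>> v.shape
(2, 37)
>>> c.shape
(5, 13)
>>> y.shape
(5,)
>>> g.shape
(5, 5, 5)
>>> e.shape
(13, 5, 31)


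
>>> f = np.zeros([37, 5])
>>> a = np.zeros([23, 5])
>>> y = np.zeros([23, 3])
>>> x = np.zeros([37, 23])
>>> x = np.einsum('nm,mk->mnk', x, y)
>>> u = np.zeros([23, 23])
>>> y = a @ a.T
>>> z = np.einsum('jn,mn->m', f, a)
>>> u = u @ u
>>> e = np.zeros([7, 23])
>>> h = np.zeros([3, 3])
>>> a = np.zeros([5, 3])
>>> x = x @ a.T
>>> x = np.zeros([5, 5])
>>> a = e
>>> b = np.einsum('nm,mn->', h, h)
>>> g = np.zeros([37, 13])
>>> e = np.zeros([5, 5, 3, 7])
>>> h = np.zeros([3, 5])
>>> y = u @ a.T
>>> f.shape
(37, 5)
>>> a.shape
(7, 23)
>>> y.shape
(23, 7)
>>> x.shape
(5, 5)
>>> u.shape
(23, 23)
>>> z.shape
(23,)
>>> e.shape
(5, 5, 3, 7)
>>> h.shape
(3, 5)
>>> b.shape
()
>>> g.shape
(37, 13)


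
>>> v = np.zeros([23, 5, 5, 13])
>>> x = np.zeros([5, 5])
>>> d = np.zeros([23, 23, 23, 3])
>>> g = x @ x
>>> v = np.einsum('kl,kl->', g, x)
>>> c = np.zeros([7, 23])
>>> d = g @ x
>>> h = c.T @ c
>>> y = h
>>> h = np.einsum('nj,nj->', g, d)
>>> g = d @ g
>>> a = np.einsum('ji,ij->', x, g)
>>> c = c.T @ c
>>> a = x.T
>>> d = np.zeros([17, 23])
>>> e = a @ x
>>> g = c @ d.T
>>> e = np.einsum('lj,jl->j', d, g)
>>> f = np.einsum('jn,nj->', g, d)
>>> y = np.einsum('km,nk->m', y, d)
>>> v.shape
()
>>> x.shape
(5, 5)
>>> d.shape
(17, 23)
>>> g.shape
(23, 17)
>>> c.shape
(23, 23)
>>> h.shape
()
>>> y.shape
(23,)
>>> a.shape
(5, 5)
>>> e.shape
(23,)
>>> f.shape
()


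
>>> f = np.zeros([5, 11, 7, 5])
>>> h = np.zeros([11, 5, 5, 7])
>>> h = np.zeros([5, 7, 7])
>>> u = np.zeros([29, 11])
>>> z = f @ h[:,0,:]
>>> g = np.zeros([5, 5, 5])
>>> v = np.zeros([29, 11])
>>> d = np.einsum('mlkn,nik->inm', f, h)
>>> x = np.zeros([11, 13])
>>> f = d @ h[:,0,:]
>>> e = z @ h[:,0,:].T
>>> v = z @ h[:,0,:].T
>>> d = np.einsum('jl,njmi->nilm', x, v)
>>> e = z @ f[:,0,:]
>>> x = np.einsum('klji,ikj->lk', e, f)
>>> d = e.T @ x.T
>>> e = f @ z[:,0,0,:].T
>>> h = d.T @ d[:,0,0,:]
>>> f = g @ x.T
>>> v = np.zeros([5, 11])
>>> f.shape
(5, 5, 11)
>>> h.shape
(11, 11, 7, 11)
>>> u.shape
(29, 11)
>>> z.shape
(5, 11, 7, 7)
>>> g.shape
(5, 5, 5)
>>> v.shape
(5, 11)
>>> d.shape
(7, 7, 11, 11)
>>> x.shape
(11, 5)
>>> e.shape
(7, 5, 5)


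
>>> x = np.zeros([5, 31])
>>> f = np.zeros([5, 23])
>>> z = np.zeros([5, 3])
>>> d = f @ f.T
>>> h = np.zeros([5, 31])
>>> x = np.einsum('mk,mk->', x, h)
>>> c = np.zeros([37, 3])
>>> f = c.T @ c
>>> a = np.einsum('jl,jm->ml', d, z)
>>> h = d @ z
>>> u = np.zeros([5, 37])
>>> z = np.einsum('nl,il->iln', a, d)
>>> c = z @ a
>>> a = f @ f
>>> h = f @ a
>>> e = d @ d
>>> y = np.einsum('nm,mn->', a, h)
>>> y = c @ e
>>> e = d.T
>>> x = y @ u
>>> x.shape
(5, 5, 37)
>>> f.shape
(3, 3)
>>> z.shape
(5, 5, 3)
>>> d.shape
(5, 5)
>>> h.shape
(3, 3)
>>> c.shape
(5, 5, 5)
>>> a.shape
(3, 3)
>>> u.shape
(5, 37)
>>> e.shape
(5, 5)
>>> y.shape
(5, 5, 5)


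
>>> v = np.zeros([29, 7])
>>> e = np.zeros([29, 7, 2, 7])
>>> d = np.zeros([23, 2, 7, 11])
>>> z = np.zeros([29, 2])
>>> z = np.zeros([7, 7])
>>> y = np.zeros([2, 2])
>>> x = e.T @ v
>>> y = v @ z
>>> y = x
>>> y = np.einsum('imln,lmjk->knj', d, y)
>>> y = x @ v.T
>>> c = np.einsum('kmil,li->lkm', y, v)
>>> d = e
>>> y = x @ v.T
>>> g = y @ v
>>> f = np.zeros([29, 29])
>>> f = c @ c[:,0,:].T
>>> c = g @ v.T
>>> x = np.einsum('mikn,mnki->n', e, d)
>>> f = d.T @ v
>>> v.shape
(29, 7)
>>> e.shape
(29, 7, 2, 7)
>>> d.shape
(29, 7, 2, 7)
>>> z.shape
(7, 7)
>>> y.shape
(7, 2, 7, 29)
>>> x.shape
(7,)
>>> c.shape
(7, 2, 7, 29)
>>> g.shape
(7, 2, 7, 7)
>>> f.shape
(7, 2, 7, 7)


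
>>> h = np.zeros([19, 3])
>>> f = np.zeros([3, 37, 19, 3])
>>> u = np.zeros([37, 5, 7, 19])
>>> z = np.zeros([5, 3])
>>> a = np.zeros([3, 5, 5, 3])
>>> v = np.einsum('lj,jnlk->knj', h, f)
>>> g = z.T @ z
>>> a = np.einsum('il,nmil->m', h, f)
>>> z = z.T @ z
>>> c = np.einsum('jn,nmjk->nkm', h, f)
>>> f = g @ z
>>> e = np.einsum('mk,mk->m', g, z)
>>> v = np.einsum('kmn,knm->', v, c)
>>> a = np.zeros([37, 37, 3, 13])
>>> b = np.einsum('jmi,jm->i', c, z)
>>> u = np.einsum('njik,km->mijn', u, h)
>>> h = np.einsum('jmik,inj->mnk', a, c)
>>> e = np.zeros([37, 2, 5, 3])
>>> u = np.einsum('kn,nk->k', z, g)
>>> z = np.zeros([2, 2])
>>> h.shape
(37, 3, 13)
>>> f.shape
(3, 3)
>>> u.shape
(3,)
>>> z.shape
(2, 2)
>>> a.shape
(37, 37, 3, 13)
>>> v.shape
()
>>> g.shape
(3, 3)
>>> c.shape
(3, 3, 37)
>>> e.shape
(37, 2, 5, 3)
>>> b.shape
(37,)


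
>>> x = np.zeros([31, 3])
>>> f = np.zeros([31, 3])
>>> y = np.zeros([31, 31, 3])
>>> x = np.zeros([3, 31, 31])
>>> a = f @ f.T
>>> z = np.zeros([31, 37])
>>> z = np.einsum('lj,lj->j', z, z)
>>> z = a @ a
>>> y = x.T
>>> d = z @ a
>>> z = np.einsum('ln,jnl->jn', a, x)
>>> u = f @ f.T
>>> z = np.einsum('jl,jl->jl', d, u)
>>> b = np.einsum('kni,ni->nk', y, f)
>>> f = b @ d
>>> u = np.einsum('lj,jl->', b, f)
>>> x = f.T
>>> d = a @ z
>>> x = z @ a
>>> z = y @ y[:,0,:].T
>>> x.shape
(31, 31)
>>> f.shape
(31, 31)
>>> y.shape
(31, 31, 3)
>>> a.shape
(31, 31)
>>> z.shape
(31, 31, 31)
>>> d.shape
(31, 31)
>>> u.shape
()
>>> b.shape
(31, 31)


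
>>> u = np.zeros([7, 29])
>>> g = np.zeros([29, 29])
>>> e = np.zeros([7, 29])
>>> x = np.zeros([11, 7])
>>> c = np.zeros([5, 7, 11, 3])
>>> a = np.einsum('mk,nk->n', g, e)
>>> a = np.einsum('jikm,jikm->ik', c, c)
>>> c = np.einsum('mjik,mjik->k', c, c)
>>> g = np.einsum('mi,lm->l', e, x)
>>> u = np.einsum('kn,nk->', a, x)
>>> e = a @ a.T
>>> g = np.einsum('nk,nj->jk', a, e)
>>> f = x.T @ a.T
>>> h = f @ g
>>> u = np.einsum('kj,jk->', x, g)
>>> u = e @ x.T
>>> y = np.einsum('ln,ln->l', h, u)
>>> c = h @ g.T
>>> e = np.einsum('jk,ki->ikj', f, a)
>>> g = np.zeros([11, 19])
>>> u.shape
(7, 11)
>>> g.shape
(11, 19)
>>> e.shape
(11, 7, 7)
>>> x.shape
(11, 7)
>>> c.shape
(7, 7)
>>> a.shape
(7, 11)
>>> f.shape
(7, 7)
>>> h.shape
(7, 11)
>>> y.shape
(7,)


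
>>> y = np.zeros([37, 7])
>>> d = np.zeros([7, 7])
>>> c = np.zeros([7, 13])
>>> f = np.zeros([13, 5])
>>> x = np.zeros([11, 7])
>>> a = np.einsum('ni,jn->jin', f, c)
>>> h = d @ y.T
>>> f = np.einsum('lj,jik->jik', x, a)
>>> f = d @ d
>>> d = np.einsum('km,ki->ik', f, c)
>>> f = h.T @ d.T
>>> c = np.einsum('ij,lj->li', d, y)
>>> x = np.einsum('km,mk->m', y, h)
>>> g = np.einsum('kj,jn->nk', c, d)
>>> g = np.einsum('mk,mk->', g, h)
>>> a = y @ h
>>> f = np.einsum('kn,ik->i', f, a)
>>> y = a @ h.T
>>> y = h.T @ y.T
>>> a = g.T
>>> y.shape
(37, 37)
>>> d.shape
(13, 7)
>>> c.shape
(37, 13)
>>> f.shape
(37,)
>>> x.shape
(7,)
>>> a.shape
()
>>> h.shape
(7, 37)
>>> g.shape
()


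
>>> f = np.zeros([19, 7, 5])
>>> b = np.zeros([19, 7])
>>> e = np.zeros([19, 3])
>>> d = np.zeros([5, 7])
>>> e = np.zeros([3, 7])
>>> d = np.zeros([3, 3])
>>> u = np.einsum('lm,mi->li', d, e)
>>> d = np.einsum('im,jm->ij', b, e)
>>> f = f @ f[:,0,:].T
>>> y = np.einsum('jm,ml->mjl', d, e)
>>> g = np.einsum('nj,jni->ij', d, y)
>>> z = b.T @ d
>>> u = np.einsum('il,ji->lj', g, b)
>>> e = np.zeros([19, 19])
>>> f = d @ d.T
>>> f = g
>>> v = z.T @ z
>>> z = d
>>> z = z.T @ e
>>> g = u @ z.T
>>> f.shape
(7, 3)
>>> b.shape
(19, 7)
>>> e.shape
(19, 19)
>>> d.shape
(19, 3)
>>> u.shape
(3, 19)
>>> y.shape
(3, 19, 7)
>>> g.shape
(3, 3)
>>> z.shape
(3, 19)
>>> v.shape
(3, 3)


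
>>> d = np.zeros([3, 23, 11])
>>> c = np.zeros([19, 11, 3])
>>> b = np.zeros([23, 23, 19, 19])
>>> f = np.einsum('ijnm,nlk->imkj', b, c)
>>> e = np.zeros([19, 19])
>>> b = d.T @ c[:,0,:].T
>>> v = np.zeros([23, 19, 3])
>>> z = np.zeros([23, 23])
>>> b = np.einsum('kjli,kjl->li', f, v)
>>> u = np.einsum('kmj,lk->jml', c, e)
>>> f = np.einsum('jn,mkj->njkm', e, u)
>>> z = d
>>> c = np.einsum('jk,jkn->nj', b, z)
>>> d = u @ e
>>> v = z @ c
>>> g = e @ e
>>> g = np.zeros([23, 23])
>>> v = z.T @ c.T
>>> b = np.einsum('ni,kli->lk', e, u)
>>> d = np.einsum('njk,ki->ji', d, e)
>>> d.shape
(11, 19)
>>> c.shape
(11, 3)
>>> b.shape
(11, 3)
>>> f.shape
(19, 19, 11, 3)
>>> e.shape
(19, 19)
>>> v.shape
(11, 23, 11)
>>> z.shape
(3, 23, 11)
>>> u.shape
(3, 11, 19)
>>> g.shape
(23, 23)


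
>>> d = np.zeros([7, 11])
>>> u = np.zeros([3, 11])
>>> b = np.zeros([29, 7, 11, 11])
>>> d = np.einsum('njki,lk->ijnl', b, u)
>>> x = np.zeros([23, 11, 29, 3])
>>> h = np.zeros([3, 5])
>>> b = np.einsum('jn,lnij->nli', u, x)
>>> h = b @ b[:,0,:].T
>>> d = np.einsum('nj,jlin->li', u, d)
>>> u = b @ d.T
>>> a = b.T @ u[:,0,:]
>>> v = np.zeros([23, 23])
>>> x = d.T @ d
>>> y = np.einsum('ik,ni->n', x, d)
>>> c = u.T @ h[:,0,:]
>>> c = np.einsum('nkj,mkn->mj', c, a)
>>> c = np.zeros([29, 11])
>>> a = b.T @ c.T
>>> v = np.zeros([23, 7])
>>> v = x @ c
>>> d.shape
(7, 29)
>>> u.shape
(11, 23, 7)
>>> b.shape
(11, 23, 29)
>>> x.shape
(29, 29)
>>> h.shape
(11, 23, 11)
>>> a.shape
(29, 23, 29)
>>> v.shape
(29, 11)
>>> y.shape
(7,)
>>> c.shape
(29, 11)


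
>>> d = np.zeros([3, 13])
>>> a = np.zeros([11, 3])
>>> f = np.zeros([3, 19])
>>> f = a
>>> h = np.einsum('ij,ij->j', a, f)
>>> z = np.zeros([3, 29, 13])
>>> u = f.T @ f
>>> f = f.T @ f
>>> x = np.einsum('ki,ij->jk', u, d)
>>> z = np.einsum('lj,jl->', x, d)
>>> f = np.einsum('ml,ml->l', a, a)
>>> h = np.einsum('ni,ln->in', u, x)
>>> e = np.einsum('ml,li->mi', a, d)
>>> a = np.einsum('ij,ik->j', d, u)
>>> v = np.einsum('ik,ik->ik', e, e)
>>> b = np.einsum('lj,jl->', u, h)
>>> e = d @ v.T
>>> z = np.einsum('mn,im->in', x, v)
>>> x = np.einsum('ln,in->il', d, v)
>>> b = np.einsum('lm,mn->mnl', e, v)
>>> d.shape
(3, 13)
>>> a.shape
(13,)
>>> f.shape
(3,)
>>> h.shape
(3, 3)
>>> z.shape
(11, 3)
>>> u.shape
(3, 3)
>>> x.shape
(11, 3)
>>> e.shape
(3, 11)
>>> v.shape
(11, 13)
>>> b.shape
(11, 13, 3)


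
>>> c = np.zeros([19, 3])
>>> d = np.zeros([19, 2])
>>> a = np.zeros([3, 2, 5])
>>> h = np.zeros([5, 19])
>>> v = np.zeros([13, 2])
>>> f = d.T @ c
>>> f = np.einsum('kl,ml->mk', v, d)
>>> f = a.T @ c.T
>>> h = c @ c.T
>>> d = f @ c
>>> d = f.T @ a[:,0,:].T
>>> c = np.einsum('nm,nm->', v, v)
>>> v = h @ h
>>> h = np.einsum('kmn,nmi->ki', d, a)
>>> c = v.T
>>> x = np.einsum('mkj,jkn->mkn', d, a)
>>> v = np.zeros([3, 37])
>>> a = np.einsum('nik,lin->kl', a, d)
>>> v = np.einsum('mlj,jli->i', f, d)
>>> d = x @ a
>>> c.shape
(19, 19)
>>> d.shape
(19, 2, 19)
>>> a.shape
(5, 19)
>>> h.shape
(19, 5)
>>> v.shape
(3,)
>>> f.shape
(5, 2, 19)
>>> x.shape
(19, 2, 5)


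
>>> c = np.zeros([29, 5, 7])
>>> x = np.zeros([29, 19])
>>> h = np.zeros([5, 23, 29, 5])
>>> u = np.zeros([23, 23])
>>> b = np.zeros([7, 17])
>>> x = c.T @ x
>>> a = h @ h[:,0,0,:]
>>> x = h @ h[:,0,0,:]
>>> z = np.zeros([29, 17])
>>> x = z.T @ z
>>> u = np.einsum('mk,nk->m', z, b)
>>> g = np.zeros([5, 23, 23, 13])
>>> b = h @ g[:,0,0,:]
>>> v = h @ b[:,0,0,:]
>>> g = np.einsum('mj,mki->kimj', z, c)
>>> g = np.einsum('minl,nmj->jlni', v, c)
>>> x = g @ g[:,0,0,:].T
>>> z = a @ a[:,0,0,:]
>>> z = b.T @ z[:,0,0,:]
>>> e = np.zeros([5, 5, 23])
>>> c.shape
(29, 5, 7)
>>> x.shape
(7, 13, 29, 7)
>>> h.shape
(5, 23, 29, 5)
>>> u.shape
(29,)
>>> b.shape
(5, 23, 29, 13)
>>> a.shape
(5, 23, 29, 5)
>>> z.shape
(13, 29, 23, 5)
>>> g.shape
(7, 13, 29, 23)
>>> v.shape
(5, 23, 29, 13)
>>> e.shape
(5, 5, 23)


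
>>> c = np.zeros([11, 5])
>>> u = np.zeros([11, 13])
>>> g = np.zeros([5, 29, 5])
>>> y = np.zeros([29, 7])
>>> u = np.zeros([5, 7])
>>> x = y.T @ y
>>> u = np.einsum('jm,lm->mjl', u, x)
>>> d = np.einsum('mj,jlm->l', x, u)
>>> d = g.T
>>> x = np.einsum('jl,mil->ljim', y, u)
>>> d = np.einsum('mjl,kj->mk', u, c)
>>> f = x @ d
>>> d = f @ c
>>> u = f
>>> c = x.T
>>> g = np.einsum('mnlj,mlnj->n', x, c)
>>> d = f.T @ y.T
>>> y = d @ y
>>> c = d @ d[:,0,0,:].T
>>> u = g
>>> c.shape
(11, 5, 29, 11)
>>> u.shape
(29,)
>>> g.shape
(29,)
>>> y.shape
(11, 5, 29, 7)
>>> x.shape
(7, 29, 5, 7)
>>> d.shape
(11, 5, 29, 29)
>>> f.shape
(7, 29, 5, 11)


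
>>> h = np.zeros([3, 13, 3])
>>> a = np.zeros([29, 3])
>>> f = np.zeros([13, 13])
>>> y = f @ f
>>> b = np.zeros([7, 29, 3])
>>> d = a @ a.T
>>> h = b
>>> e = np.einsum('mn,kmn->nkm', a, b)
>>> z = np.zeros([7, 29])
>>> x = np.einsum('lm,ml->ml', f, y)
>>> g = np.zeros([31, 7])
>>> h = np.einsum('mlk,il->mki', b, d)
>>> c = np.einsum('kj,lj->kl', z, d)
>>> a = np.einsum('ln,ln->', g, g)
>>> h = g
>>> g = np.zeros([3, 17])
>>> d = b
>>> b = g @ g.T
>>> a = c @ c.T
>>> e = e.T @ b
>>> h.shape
(31, 7)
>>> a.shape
(7, 7)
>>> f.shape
(13, 13)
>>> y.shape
(13, 13)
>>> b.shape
(3, 3)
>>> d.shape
(7, 29, 3)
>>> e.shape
(29, 7, 3)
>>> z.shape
(7, 29)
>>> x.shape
(13, 13)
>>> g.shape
(3, 17)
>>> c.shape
(7, 29)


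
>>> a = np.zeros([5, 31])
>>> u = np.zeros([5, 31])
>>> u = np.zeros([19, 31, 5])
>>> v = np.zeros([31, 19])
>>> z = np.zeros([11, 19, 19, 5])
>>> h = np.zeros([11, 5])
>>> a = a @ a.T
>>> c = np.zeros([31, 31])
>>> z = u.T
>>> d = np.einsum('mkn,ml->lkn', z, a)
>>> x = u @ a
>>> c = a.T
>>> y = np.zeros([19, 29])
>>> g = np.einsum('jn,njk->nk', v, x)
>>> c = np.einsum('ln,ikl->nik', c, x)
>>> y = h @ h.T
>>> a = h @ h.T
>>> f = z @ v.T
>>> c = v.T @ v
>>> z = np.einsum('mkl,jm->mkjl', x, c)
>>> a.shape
(11, 11)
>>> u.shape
(19, 31, 5)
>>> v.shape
(31, 19)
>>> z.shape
(19, 31, 19, 5)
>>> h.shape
(11, 5)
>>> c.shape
(19, 19)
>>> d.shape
(5, 31, 19)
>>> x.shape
(19, 31, 5)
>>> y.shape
(11, 11)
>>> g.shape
(19, 5)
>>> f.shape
(5, 31, 31)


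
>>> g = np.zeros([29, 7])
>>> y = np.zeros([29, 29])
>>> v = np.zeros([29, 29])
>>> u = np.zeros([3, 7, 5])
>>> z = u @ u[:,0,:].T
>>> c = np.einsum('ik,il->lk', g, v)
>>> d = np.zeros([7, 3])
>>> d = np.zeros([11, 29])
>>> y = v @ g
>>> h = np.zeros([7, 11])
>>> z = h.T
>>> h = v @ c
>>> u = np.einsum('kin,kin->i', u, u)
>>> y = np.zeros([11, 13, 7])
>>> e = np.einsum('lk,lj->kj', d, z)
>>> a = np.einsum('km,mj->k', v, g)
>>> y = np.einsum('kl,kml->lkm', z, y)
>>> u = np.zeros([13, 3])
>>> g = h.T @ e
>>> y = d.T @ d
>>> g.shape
(7, 7)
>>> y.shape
(29, 29)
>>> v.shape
(29, 29)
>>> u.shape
(13, 3)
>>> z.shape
(11, 7)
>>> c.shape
(29, 7)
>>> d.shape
(11, 29)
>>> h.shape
(29, 7)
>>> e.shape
(29, 7)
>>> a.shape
(29,)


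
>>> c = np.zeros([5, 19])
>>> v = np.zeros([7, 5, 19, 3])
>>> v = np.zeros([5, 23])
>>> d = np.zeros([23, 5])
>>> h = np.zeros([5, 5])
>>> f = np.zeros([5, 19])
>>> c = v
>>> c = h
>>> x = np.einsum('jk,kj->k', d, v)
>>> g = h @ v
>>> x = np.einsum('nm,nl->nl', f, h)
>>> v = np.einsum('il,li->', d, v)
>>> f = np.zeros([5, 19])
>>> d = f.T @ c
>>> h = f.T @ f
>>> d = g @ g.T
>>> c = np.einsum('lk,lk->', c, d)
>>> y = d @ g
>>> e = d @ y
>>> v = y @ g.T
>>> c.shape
()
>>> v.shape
(5, 5)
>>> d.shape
(5, 5)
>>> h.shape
(19, 19)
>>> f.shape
(5, 19)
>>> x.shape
(5, 5)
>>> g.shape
(5, 23)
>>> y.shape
(5, 23)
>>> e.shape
(5, 23)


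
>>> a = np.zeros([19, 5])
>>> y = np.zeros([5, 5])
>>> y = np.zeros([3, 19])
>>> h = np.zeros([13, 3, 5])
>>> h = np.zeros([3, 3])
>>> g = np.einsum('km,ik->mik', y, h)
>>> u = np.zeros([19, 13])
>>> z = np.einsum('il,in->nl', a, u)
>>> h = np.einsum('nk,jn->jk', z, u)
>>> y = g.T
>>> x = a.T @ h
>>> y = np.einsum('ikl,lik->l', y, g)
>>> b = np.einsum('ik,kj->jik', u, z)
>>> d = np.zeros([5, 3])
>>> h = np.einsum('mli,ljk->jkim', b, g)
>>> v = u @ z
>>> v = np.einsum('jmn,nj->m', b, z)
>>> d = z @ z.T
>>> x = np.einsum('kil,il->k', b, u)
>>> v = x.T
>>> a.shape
(19, 5)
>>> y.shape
(19,)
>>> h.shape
(3, 3, 13, 5)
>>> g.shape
(19, 3, 3)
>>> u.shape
(19, 13)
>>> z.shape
(13, 5)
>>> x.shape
(5,)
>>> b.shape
(5, 19, 13)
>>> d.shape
(13, 13)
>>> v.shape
(5,)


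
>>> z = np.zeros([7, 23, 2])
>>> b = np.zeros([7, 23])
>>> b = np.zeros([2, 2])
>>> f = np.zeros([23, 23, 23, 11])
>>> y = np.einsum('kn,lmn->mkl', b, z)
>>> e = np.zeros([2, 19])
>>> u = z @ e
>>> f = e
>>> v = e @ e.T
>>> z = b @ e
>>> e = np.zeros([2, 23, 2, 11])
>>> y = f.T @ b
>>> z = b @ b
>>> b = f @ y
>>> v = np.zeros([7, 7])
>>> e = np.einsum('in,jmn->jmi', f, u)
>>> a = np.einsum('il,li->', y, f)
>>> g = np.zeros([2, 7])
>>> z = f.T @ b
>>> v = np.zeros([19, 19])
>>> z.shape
(19, 2)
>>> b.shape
(2, 2)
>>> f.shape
(2, 19)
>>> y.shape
(19, 2)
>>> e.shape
(7, 23, 2)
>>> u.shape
(7, 23, 19)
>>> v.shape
(19, 19)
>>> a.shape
()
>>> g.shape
(2, 7)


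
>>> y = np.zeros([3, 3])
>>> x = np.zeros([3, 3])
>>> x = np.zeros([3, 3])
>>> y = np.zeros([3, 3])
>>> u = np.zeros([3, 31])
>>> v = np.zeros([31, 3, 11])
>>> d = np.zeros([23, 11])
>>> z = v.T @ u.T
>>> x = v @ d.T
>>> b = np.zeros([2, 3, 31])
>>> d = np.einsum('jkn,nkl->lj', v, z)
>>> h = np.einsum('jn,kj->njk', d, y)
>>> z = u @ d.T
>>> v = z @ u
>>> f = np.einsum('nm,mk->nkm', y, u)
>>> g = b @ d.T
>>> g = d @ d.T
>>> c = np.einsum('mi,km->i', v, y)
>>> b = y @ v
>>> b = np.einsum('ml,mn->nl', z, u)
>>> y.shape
(3, 3)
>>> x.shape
(31, 3, 23)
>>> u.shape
(3, 31)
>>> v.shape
(3, 31)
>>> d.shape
(3, 31)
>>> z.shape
(3, 3)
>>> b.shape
(31, 3)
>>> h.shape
(31, 3, 3)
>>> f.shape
(3, 31, 3)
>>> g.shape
(3, 3)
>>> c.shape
(31,)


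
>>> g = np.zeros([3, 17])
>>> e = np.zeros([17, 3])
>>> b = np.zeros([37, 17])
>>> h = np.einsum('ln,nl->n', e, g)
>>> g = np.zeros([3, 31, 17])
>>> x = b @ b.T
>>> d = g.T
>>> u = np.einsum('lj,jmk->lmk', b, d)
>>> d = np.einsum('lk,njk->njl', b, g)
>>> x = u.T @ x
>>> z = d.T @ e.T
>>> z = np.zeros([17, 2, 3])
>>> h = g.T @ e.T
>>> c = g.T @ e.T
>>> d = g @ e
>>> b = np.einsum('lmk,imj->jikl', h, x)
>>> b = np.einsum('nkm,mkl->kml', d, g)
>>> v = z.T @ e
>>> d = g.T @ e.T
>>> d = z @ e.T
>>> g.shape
(3, 31, 17)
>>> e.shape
(17, 3)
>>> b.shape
(31, 3, 17)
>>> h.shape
(17, 31, 17)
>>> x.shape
(3, 31, 37)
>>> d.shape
(17, 2, 17)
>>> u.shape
(37, 31, 3)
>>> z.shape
(17, 2, 3)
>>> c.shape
(17, 31, 17)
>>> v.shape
(3, 2, 3)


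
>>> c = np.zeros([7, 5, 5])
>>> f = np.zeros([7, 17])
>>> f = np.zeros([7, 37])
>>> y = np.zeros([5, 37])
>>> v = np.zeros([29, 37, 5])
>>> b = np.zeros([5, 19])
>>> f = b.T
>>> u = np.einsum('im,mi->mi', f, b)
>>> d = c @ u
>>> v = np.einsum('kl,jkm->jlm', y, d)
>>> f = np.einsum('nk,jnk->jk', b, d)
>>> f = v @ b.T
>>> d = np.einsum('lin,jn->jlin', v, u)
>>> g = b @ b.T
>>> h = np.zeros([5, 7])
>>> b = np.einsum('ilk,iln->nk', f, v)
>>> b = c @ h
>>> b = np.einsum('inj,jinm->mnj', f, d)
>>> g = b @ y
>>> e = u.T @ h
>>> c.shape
(7, 5, 5)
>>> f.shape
(7, 37, 5)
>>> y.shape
(5, 37)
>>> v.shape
(7, 37, 19)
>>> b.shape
(19, 37, 5)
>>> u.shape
(5, 19)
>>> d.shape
(5, 7, 37, 19)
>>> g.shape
(19, 37, 37)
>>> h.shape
(5, 7)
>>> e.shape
(19, 7)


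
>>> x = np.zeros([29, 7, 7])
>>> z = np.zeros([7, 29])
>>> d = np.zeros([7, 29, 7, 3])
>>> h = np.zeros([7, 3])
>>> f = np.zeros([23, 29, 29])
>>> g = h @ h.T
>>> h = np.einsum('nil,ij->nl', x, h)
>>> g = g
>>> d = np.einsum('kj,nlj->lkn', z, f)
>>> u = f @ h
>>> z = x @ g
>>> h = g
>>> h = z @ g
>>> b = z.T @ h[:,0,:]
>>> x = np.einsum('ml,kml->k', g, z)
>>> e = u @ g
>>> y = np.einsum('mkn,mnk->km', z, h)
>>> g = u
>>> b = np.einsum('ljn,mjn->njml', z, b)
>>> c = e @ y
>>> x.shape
(29,)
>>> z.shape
(29, 7, 7)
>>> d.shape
(29, 7, 23)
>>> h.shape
(29, 7, 7)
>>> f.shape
(23, 29, 29)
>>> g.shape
(23, 29, 7)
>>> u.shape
(23, 29, 7)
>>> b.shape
(7, 7, 7, 29)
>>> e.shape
(23, 29, 7)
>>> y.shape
(7, 29)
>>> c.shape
(23, 29, 29)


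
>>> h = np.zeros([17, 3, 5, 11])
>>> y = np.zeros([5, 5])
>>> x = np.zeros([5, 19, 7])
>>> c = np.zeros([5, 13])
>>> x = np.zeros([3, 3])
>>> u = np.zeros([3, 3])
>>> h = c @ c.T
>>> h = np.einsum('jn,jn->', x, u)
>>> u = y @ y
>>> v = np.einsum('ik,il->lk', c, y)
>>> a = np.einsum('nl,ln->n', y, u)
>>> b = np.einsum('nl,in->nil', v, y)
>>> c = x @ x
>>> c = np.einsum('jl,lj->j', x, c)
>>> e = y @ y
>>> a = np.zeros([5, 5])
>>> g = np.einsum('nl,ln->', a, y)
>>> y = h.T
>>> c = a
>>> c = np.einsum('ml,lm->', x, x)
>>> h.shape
()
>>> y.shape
()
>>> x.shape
(3, 3)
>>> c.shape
()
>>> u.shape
(5, 5)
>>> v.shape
(5, 13)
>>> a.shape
(5, 5)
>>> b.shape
(5, 5, 13)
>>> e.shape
(5, 5)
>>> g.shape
()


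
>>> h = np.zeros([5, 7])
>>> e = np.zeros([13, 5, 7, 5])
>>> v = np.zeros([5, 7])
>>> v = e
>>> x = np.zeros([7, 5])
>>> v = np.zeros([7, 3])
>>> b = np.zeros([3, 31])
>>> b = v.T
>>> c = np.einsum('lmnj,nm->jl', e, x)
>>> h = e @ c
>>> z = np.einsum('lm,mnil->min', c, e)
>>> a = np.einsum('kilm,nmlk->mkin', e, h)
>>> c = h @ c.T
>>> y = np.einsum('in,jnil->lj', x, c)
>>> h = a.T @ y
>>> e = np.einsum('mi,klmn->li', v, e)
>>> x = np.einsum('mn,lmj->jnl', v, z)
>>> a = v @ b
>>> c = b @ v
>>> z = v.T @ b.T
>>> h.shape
(13, 5, 13, 13)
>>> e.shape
(5, 3)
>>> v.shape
(7, 3)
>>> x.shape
(5, 3, 13)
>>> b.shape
(3, 7)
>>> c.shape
(3, 3)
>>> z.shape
(3, 3)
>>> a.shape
(7, 7)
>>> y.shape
(5, 13)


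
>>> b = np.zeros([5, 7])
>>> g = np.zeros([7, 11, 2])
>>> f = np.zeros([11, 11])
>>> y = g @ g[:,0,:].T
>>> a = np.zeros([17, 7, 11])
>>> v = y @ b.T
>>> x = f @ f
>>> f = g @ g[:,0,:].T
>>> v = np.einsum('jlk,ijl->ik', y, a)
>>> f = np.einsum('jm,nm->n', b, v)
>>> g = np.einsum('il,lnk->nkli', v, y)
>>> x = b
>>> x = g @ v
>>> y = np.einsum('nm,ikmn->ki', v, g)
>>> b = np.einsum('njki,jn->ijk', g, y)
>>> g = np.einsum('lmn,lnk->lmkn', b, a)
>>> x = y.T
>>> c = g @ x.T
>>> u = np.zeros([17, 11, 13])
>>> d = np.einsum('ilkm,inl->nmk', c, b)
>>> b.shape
(17, 7, 7)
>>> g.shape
(17, 7, 11, 7)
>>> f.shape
(17,)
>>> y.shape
(7, 11)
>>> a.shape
(17, 7, 11)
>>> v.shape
(17, 7)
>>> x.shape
(11, 7)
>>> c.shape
(17, 7, 11, 11)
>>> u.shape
(17, 11, 13)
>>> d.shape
(7, 11, 11)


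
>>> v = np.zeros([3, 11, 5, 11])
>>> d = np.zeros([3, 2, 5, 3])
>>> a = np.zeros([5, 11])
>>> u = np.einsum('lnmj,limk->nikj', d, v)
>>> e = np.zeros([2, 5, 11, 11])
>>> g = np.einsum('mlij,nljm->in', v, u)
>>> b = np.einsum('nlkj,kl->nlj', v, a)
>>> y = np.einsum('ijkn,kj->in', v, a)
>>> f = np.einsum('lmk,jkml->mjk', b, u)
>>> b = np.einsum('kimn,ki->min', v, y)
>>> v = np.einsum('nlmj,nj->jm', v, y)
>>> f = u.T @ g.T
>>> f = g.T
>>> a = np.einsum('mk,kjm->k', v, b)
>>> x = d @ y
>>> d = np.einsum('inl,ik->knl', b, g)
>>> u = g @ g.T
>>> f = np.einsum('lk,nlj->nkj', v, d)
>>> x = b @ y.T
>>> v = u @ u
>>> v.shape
(5, 5)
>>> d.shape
(2, 11, 11)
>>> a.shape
(5,)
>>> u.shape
(5, 5)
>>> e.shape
(2, 5, 11, 11)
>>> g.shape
(5, 2)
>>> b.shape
(5, 11, 11)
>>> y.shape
(3, 11)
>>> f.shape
(2, 5, 11)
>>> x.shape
(5, 11, 3)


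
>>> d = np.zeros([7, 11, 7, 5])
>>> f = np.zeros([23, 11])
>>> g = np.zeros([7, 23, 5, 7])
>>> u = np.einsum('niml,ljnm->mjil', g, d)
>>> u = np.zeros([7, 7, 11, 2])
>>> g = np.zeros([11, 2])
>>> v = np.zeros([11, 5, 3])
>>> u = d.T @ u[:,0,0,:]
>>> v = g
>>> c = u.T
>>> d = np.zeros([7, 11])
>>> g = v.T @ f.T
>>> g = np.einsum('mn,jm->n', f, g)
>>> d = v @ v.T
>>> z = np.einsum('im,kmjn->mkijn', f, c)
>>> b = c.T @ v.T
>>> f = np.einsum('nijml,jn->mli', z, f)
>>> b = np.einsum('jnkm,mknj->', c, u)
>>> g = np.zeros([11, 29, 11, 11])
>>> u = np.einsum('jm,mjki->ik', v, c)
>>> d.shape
(11, 11)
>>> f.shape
(7, 5, 2)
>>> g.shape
(11, 29, 11, 11)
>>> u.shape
(5, 7)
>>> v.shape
(11, 2)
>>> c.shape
(2, 11, 7, 5)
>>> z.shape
(11, 2, 23, 7, 5)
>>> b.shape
()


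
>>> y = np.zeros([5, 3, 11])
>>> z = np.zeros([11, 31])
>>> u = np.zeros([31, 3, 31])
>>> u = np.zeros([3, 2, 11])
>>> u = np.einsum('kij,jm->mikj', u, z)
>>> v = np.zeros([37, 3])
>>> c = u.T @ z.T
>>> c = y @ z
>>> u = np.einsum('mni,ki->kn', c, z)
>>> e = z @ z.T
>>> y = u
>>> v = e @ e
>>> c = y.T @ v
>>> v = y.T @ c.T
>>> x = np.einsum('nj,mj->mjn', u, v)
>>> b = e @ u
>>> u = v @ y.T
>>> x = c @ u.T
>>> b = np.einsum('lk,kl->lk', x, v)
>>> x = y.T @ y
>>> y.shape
(11, 3)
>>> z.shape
(11, 31)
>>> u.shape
(3, 11)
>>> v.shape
(3, 3)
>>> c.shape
(3, 11)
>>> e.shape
(11, 11)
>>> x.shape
(3, 3)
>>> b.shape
(3, 3)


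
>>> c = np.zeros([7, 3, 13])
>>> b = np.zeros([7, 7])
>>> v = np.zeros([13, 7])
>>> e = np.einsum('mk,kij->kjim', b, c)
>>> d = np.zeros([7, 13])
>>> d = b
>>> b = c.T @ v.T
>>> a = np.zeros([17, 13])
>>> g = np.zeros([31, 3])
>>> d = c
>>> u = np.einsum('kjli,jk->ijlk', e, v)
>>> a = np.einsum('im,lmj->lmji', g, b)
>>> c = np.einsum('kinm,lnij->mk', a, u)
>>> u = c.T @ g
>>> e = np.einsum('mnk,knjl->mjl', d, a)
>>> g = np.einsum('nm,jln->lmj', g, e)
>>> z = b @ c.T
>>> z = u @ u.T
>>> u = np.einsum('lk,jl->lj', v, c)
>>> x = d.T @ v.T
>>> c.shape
(31, 13)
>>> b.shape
(13, 3, 13)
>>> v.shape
(13, 7)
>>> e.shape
(7, 13, 31)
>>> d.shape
(7, 3, 13)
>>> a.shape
(13, 3, 13, 31)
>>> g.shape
(13, 3, 7)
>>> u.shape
(13, 31)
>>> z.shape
(13, 13)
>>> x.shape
(13, 3, 13)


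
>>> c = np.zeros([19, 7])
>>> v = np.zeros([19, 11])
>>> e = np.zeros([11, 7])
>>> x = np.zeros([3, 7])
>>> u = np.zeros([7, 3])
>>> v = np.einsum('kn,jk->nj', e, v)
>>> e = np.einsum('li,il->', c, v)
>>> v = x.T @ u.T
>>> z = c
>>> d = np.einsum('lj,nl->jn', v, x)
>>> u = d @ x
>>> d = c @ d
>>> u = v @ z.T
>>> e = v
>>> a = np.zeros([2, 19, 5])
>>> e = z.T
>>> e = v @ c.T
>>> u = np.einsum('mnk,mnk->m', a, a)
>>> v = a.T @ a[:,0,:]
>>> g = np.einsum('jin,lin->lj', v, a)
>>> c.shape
(19, 7)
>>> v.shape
(5, 19, 5)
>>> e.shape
(7, 19)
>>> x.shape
(3, 7)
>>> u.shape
(2,)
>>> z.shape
(19, 7)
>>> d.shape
(19, 3)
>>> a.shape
(2, 19, 5)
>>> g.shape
(2, 5)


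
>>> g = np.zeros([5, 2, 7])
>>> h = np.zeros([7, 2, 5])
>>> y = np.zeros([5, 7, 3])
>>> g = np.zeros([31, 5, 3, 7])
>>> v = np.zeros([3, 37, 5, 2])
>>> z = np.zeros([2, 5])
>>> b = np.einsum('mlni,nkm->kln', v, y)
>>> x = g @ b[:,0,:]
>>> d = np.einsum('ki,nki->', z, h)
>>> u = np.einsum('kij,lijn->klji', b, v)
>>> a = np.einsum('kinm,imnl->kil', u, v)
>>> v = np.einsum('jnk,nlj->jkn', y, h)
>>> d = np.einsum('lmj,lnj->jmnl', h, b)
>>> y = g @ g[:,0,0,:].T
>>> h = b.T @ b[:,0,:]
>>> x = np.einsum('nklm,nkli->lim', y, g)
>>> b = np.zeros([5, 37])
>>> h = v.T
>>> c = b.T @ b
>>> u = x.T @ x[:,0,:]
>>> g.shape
(31, 5, 3, 7)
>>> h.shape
(7, 3, 5)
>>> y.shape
(31, 5, 3, 31)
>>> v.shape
(5, 3, 7)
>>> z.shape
(2, 5)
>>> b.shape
(5, 37)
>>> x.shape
(3, 7, 31)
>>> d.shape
(5, 2, 37, 7)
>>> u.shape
(31, 7, 31)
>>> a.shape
(7, 3, 2)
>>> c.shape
(37, 37)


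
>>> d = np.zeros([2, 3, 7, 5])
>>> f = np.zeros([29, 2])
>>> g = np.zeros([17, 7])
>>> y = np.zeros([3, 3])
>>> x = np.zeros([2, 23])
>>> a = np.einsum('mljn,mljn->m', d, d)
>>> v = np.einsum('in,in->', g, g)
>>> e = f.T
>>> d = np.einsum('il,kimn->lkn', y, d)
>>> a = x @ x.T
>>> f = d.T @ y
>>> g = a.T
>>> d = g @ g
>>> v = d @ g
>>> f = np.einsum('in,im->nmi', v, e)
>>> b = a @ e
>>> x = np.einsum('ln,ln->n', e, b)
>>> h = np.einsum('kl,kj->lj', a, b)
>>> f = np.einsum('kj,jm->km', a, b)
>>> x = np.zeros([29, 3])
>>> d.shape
(2, 2)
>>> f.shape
(2, 29)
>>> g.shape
(2, 2)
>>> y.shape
(3, 3)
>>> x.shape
(29, 3)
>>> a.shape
(2, 2)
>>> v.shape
(2, 2)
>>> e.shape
(2, 29)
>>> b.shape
(2, 29)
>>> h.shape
(2, 29)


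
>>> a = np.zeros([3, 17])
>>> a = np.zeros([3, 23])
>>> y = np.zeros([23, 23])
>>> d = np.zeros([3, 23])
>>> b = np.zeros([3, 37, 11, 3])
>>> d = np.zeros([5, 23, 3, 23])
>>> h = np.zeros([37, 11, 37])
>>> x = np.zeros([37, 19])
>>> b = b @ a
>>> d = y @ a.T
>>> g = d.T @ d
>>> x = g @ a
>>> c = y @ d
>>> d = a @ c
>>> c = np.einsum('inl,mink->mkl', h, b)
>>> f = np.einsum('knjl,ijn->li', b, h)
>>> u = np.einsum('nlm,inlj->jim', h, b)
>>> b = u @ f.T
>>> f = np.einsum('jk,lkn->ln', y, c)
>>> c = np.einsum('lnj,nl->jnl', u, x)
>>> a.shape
(3, 23)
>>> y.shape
(23, 23)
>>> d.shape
(3, 3)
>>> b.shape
(23, 3, 23)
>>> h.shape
(37, 11, 37)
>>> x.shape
(3, 23)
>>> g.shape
(3, 3)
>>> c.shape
(37, 3, 23)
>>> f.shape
(3, 37)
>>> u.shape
(23, 3, 37)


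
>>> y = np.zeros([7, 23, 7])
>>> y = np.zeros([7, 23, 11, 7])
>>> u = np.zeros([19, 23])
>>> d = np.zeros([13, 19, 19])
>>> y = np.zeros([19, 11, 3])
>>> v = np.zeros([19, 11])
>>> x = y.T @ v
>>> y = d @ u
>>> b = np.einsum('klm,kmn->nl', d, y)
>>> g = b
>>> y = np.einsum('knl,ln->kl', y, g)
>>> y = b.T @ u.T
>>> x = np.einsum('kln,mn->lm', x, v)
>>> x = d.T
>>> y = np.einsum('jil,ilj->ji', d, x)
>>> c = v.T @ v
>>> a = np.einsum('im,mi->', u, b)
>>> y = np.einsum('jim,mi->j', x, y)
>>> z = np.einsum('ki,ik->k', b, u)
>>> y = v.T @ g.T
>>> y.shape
(11, 23)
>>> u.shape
(19, 23)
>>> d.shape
(13, 19, 19)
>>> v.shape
(19, 11)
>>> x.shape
(19, 19, 13)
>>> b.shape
(23, 19)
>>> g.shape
(23, 19)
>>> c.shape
(11, 11)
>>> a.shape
()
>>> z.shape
(23,)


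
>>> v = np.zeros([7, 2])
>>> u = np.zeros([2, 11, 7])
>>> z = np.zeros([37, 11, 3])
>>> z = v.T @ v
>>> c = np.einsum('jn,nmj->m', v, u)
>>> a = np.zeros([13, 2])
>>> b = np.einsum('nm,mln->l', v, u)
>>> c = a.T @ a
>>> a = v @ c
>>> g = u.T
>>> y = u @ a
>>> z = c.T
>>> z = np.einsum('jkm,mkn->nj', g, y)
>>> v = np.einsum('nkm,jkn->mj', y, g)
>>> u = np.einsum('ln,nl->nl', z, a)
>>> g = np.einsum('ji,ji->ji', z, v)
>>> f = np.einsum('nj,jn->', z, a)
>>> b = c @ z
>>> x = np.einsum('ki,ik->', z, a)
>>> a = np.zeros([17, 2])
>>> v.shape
(2, 7)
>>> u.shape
(7, 2)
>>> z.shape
(2, 7)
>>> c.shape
(2, 2)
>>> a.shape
(17, 2)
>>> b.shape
(2, 7)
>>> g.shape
(2, 7)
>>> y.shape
(2, 11, 2)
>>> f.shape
()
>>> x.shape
()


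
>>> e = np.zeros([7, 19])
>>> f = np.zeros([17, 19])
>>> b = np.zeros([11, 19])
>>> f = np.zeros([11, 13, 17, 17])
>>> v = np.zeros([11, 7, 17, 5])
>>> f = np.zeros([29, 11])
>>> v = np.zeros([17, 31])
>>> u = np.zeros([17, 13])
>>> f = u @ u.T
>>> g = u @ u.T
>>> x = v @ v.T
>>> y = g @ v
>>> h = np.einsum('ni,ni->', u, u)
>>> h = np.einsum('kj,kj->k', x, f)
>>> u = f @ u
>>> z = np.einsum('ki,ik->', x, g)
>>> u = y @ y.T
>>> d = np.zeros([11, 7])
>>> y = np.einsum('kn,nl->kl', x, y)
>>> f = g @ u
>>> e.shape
(7, 19)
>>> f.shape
(17, 17)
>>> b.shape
(11, 19)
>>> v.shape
(17, 31)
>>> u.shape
(17, 17)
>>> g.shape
(17, 17)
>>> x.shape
(17, 17)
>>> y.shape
(17, 31)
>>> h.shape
(17,)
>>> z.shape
()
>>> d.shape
(11, 7)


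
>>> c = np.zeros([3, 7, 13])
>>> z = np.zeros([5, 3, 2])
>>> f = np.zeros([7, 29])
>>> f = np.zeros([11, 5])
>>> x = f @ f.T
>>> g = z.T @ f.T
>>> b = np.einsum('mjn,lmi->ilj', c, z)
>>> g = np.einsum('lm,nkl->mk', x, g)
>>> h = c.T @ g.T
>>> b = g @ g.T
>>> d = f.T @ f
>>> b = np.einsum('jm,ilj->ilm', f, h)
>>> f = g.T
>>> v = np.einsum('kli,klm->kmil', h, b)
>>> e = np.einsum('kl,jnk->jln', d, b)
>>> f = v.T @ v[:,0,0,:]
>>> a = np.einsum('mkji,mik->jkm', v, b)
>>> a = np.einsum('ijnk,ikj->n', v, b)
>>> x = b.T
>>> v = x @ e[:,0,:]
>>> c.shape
(3, 7, 13)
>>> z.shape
(5, 3, 2)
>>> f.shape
(7, 11, 5, 7)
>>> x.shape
(5, 7, 13)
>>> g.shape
(11, 3)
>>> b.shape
(13, 7, 5)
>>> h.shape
(13, 7, 11)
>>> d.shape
(5, 5)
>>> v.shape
(5, 7, 7)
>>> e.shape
(13, 5, 7)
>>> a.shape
(11,)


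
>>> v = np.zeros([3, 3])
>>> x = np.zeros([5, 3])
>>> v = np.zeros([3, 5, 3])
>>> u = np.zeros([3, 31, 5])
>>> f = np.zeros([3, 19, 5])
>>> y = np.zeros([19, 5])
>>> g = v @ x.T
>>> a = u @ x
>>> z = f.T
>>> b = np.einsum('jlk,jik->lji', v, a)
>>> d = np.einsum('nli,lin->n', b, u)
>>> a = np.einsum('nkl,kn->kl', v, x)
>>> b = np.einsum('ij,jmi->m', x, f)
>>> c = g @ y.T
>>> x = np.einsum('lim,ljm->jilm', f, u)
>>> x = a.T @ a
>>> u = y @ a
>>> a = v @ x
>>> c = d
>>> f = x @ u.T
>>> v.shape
(3, 5, 3)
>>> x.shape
(3, 3)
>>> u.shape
(19, 3)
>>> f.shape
(3, 19)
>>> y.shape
(19, 5)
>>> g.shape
(3, 5, 5)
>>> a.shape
(3, 5, 3)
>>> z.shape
(5, 19, 3)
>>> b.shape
(19,)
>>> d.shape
(5,)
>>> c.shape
(5,)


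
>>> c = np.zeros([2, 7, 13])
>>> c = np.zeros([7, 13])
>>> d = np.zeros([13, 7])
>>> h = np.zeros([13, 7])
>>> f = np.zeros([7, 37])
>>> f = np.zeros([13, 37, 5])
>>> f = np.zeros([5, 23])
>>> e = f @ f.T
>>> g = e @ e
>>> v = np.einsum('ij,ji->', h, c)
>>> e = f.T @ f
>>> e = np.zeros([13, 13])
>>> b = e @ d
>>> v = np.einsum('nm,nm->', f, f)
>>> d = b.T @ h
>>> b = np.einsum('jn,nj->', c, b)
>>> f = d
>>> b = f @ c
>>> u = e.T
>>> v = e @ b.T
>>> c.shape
(7, 13)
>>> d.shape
(7, 7)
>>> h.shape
(13, 7)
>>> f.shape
(7, 7)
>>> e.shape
(13, 13)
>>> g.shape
(5, 5)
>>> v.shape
(13, 7)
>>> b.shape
(7, 13)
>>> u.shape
(13, 13)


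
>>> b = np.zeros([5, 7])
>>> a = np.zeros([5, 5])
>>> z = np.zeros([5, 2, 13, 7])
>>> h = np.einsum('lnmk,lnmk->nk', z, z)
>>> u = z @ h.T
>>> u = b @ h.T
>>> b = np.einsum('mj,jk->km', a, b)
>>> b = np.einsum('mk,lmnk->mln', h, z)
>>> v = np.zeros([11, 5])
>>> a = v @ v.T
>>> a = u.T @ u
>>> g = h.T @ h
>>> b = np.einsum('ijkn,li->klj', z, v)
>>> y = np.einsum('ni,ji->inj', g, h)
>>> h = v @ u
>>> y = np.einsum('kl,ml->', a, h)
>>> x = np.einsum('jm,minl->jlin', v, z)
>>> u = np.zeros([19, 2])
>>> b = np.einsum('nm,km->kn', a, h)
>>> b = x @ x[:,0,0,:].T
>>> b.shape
(11, 7, 2, 11)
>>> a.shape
(2, 2)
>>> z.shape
(5, 2, 13, 7)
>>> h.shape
(11, 2)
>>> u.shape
(19, 2)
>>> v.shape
(11, 5)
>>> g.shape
(7, 7)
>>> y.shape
()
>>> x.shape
(11, 7, 2, 13)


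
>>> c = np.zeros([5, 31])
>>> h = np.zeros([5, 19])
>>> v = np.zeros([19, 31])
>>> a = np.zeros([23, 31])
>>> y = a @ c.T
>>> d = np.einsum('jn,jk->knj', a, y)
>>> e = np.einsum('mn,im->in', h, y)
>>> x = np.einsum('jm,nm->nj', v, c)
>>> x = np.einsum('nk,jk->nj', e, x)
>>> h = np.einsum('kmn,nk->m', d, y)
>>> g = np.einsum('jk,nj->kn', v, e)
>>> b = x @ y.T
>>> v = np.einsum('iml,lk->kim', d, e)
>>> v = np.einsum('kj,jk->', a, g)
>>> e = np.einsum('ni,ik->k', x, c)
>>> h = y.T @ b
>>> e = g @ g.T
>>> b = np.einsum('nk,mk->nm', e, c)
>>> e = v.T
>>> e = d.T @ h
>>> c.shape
(5, 31)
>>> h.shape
(5, 23)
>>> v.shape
()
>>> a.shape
(23, 31)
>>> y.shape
(23, 5)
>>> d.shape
(5, 31, 23)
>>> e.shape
(23, 31, 23)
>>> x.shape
(23, 5)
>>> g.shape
(31, 23)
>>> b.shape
(31, 5)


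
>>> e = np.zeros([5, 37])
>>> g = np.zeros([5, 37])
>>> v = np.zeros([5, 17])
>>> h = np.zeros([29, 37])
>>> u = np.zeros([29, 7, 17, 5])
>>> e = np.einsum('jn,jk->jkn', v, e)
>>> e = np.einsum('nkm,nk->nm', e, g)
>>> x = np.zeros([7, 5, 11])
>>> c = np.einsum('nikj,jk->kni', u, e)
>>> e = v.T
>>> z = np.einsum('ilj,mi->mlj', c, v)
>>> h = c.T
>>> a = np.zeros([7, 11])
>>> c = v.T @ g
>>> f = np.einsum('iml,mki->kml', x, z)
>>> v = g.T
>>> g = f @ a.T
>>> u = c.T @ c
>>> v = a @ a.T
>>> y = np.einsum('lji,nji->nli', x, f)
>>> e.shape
(17, 5)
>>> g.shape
(29, 5, 7)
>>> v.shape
(7, 7)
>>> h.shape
(7, 29, 17)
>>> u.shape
(37, 37)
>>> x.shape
(7, 5, 11)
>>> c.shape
(17, 37)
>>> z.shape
(5, 29, 7)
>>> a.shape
(7, 11)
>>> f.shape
(29, 5, 11)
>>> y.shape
(29, 7, 11)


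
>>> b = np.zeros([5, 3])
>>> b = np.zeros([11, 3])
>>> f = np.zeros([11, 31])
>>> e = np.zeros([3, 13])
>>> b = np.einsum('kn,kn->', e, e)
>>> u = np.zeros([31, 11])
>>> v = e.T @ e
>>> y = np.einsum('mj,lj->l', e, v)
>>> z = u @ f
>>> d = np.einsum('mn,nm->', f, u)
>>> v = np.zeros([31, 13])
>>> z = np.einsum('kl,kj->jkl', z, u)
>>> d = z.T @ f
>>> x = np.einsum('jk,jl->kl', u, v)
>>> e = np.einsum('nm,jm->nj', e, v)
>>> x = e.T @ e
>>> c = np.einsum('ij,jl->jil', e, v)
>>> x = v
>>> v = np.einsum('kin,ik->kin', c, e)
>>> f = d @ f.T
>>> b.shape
()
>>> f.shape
(31, 31, 11)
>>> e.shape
(3, 31)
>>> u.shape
(31, 11)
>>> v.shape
(31, 3, 13)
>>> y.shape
(13,)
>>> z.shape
(11, 31, 31)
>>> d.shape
(31, 31, 31)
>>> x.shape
(31, 13)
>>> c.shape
(31, 3, 13)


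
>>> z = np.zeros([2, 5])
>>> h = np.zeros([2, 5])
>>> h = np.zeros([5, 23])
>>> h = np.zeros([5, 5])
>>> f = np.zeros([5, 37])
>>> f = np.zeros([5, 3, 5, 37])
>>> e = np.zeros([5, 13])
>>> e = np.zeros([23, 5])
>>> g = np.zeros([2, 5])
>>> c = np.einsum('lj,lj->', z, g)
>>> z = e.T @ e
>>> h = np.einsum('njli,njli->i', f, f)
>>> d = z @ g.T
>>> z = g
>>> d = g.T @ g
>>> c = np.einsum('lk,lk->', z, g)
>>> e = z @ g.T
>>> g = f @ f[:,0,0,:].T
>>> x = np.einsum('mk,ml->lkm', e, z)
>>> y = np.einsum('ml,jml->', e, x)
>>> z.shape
(2, 5)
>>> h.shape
(37,)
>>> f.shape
(5, 3, 5, 37)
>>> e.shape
(2, 2)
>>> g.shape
(5, 3, 5, 5)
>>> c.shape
()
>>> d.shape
(5, 5)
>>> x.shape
(5, 2, 2)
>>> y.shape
()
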